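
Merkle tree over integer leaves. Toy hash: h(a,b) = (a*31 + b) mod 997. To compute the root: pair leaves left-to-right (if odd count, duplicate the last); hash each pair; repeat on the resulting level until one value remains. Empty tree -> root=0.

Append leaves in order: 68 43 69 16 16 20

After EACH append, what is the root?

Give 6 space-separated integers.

Answer: 68 157 96 43 768 896

Derivation:
After append 68 (leaves=[68]):
  L0: [68]
  root=68
After append 43 (leaves=[68, 43]):
  L0: [68, 43]
  L1: h(68,43)=(68*31+43)%997=157 -> [157]
  root=157
After append 69 (leaves=[68, 43, 69]):
  L0: [68, 43, 69]
  L1: h(68,43)=(68*31+43)%997=157 h(69,69)=(69*31+69)%997=214 -> [157, 214]
  L2: h(157,214)=(157*31+214)%997=96 -> [96]
  root=96
After append 16 (leaves=[68, 43, 69, 16]):
  L0: [68, 43, 69, 16]
  L1: h(68,43)=(68*31+43)%997=157 h(69,16)=(69*31+16)%997=161 -> [157, 161]
  L2: h(157,161)=(157*31+161)%997=43 -> [43]
  root=43
After append 16 (leaves=[68, 43, 69, 16, 16]):
  L0: [68, 43, 69, 16, 16]
  L1: h(68,43)=(68*31+43)%997=157 h(69,16)=(69*31+16)%997=161 h(16,16)=(16*31+16)%997=512 -> [157, 161, 512]
  L2: h(157,161)=(157*31+161)%997=43 h(512,512)=(512*31+512)%997=432 -> [43, 432]
  L3: h(43,432)=(43*31+432)%997=768 -> [768]
  root=768
After append 20 (leaves=[68, 43, 69, 16, 16, 20]):
  L0: [68, 43, 69, 16, 16, 20]
  L1: h(68,43)=(68*31+43)%997=157 h(69,16)=(69*31+16)%997=161 h(16,20)=(16*31+20)%997=516 -> [157, 161, 516]
  L2: h(157,161)=(157*31+161)%997=43 h(516,516)=(516*31+516)%997=560 -> [43, 560]
  L3: h(43,560)=(43*31+560)%997=896 -> [896]
  root=896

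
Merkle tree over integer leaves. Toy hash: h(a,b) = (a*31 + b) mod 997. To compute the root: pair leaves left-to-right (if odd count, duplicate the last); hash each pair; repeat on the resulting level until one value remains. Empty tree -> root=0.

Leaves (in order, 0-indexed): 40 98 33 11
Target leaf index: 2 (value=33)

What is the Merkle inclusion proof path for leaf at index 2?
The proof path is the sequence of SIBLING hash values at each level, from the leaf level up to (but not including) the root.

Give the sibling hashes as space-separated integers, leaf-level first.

L0 (leaves): [40, 98, 33, 11], target index=2
L1: h(40,98)=(40*31+98)%997=341 [pair 0] h(33,11)=(33*31+11)%997=37 [pair 1] -> [341, 37]
  Sibling for proof at L0: 11
L2: h(341,37)=(341*31+37)%997=638 [pair 0] -> [638]
  Sibling for proof at L1: 341
Root: 638
Proof path (sibling hashes from leaf to root): [11, 341]

Answer: 11 341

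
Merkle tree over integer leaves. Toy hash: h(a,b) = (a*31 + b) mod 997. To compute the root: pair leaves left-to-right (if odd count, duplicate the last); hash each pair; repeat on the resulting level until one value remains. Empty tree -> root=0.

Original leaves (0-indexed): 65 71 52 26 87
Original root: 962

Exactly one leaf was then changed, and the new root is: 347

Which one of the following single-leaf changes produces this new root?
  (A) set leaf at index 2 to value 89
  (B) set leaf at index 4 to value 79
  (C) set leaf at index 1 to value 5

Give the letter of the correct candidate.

Original leaves: [65, 71, 52, 26, 87]
Target new root: 347
Try each candidate change and compute the resulting root:
Candidate A: set leaf[2] = 89 -> leaves = [65, 71, 89, 26, 87]
  L0: [65, 71, 89, 26, 87]
  L1: h(65,71)=(65*31+71)%997=92 h(89,26)=(89*31+26)%997=791 h(87,87)=(87*31+87)%997=790 -> [92, 791, 790]
  L2: h(92,791)=(92*31+791)%997=652 h(790,790)=(790*31+790)%997=355 -> [652, 355]
  L3: h(652,355)=(652*31+355)%997=627 -> [627]
  root = 627 != target 347
Candidate B: set leaf[4] = 79 -> leaves = [65, 71, 52, 26, 79]
  L0: [65, 71, 52, 26, 79]
  L1: h(65,71)=(65*31+71)%997=92 h(52,26)=(52*31+26)%997=641 h(79,79)=(79*31+79)%997=534 -> [92, 641, 534]
  L2: h(92,641)=(92*31+641)%997=502 h(534,534)=(534*31+534)%997=139 -> [502, 139]
  L3: h(502,139)=(502*31+139)%997=746 -> [746]
  root = 746 != target 347
Candidate C: set leaf[1] = 5 -> leaves = [65, 5, 52, 26, 87]
  L0: [65, 5, 52, 26, 87]
  L1: h(65,5)=(65*31+5)%997=26 h(52,26)=(52*31+26)%997=641 h(87,87)=(87*31+87)%997=790 -> [26, 641, 790]
  L2: h(26,641)=(26*31+641)%997=450 h(790,790)=(790*31+790)%997=355 -> [450, 355]
  L3: h(450,355)=(450*31+355)%997=347 -> [347]
  root = 347 == target 347  ** MATCH **
Candidate C produces the target root.

Answer: C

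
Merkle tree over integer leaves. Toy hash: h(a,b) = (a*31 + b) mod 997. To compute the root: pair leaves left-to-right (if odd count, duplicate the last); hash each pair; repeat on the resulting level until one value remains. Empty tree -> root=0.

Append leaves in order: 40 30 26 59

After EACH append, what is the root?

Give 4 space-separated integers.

After append 40 (leaves=[40]):
  L0: [40]
  root=40
After append 30 (leaves=[40, 30]):
  L0: [40, 30]
  L1: h(40,30)=(40*31+30)%997=273 -> [273]
  root=273
After append 26 (leaves=[40, 30, 26]):
  L0: [40, 30, 26]
  L1: h(40,30)=(40*31+30)%997=273 h(26,26)=(26*31+26)%997=832 -> [273, 832]
  L2: h(273,832)=(273*31+832)%997=322 -> [322]
  root=322
After append 59 (leaves=[40, 30, 26, 59]):
  L0: [40, 30, 26, 59]
  L1: h(40,30)=(40*31+30)%997=273 h(26,59)=(26*31+59)%997=865 -> [273, 865]
  L2: h(273,865)=(273*31+865)%997=355 -> [355]
  root=355

Answer: 40 273 322 355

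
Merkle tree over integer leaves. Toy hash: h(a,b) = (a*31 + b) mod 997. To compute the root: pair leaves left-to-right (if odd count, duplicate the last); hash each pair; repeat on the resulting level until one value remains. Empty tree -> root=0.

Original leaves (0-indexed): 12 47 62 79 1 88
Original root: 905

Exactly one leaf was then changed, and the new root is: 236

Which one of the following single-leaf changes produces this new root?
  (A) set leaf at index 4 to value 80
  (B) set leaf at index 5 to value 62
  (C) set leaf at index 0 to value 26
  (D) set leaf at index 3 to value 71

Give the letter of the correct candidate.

Answer: C

Derivation:
Original leaves: [12, 47, 62, 79, 1, 88]
Target new root: 236
Try each candidate change and compute the resulting root:
Candidate A: set leaf[4] = 80 -> leaves = [12, 47, 62, 79, 80, 88]
  L0: [12, 47, 62, 79, 80, 88]
  L1: h(12,47)=(12*31+47)%997=419 h(62,79)=(62*31+79)%997=7 h(80,88)=(80*31+88)%997=574 -> [419, 7, 574]
  L2: h(419,7)=(419*31+7)%997=35 h(574,574)=(574*31+574)%997=422 -> [35, 422]
  L3: h(35,422)=(35*31+422)%997=510 -> [510]
  root = 510 != target 236
Candidate B: set leaf[5] = 62 -> leaves = [12, 47, 62, 79, 1, 62]
  L0: [12, 47, 62, 79, 1, 62]
  L1: h(12,47)=(12*31+47)%997=419 h(62,79)=(62*31+79)%997=7 h(1,62)=(1*31+62)%997=93 -> [419, 7, 93]
  L2: h(419,7)=(419*31+7)%997=35 h(93,93)=(93*31+93)%997=982 -> [35, 982]
  L3: h(35,982)=(35*31+982)%997=73 -> [73]
  root = 73 != target 236
Candidate C: set leaf[0] = 26 -> leaves = [26, 47, 62, 79, 1, 88]
  L0: [26, 47, 62, 79, 1, 88]
  L1: h(26,47)=(26*31+47)%997=853 h(62,79)=(62*31+79)%997=7 h(1,88)=(1*31+88)%997=119 -> [853, 7, 119]
  L2: h(853,7)=(853*31+7)%997=528 h(119,119)=(119*31+119)%997=817 -> [528, 817]
  L3: h(528,817)=(528*31+817)%997=236 -> [236]
  root = 236 == target 236  ** MATCH **
Candidate D: set leaf[3] = 71 -> leaves = [12, 47, 62, 71, 1, 88]
  L0: [12, 47, 62, 71, 1, 88]
  L1: h(12,47)=(12*31+47)%997=419 h(62,71)=(62*31+71)%997=996 h(1,88)=(1*31+88)%997=119 -> [419, 996, 119]
  L2: h(419,996)=(419*31+996)%997=27 h(119,119)=(119*31+119)%997=817 -> [27, 817]
  L3: h(27,817)=(27*31+817)%997=657 -> [657]
  root = 657 != target 236
Candidate C produces the target root.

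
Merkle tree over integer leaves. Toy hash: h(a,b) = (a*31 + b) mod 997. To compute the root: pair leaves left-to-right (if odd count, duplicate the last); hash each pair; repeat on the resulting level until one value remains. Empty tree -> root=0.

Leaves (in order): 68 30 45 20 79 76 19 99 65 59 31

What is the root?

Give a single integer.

Answer: 375

Derivation:
L0: [68, 30, 45, 20, 79, 76, 19, 99, 65, 59, 31]
L1: h(68,30)=(68*31+30)%997=144 h(45,20)=(45*31+20)%997=418 h(79,76)=(79*31+76)%997=531 h(19,99)=(19*31+99)%997=688 h(65,59)=(65*31+59)%997=80 h(31,31)=(31*31+31)%997=992 -> [144, 418, 531, 688, 80, 992]
L2: h(144,418)=(144*31+418)%997=894 h(531,688)=(531*31+688)%997=200 h(80,992)=(80*31+992)%997=481 -> [894, 200, 481]
L3: h(894,200)=(894*31+200)%997=995 h(481,481)=(481*31+481)%997=437 -> [995, 437]
L4: h(995,437)=(995*31+437)%997=375 -> [375]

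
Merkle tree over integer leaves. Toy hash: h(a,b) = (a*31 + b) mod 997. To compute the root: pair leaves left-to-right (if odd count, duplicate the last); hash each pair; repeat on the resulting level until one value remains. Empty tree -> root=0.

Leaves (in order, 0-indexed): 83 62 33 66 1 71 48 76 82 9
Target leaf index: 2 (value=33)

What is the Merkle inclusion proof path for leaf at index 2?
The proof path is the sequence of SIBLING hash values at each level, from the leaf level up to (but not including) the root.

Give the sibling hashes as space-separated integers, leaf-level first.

L0 (leaves): [83, 62, 33, 66, 1, 71, 48, 76, 82, 9], target index=2
L1: h(83,62)=(83*31+62)%997=641 [pair 0] h(33,66)=(33*31+66)%997=92 [pair 1] h(1,71)=(1*31+71)%997=102 [pair 2] h(48,76)=(48*31+76)%997=567 [pair 3] h(82,9)=(82*31+9)%997=557 [pair 4] -> [641, 92, 102, 567, 557]
  Sibling for proof at L0: 66
L2: h(641,92)=(641*31+92)%997=23 [pair 0] h(102,567)=(102*31+567)%997=738 [pair 1] h(557,557)=(557*31+557)%997=875 [pair 2] -> [23, 738, 875]
  Sibling for proof at L1: 641
L3: h(23,738)=(23*31+738)%997=454 [pair 0] h(875,875)=(875*31+875)%997=84 [pair 1] -> [454, 84]
  Sibling for proof at L2: 738
L4: h(454,84)=(454*31+84)%997=200 [pair 0] -> [200]
  Sibling for proof at L3: 84
Root: 200
Proof path (sibling hashes from leaf to root): [66, 641, 738, 84]

Answer: 66 641 738 84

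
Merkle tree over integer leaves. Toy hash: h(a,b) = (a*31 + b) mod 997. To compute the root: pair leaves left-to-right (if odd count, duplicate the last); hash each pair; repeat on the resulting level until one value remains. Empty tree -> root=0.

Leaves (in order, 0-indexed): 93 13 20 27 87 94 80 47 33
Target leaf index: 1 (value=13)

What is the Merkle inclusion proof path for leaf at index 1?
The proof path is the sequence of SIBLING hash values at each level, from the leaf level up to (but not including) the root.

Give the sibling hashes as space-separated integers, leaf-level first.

Answer: 93 647 315 596

Derivation:
L0 (leaves): [93, 13, 20, 27, 87, 94, 80, 47, 33], target index=1
L1: h(93,13)=(93*31+13)%997=902 [pair 0] h(20,27)=(20*31+27)%997=647 [pair 1] h(87,94)=(87*31+94)%997=797 [pair 2] h(80,47)=(80*31+47)%997=533 [pair 3] h(33,33)=(33*31+33)%997=59 [pair 4] -> [902, 647, 797, 533, 59]
  Sibling for proof at L0: 93
L2: h(902,647)=(902*31+647)%997=693 [pair 0] h(797,533)=(797*31+533)%997=315 [pair 1] h(59,59)=(59*31+59)%997=891 [pair 2] -> [693, 315, 891]
  Sibling for proof at L1: 647
L3: h(693,315)=(693*31+315)%997=861 [pair 0] h(891,891)=(891*31+891)%997=596 [pair 1] -> [861, 596]
  Sibling for proof at L2: 315
L4: h(861,596)=(861*31+596)%997=368 [pair 0] -> [368]
  Sibling for proof at L3: 596
Root: 368
Proof path (sibling hashes from leaf to root): [93, 647, 315, 596]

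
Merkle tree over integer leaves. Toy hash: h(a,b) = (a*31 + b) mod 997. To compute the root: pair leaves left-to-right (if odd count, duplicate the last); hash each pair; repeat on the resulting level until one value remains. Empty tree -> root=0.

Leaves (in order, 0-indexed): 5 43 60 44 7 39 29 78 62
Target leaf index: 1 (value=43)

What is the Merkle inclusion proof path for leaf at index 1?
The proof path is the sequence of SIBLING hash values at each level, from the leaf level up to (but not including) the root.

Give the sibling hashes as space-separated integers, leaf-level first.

L0 (leaves): [5, 43, 60, 44, 7, 39, 29, 78, 62], target index=1
L1: h(5,43)=(5*31+43)%997=198 [pair 0] h(60,44)=(60*31+44)%997=907 [pair 1] h(7,39)=(7*31+39)%997=256 [pair 2] h(29,78)=(29*31+78)%997=977 [pair 3] h(62,62)=(62*31+62)%997=987 [pair 4] -> [198, 907, 256, 977, 987]
  Sibling for proof at L0: 5
L2: h(198,907)=(198*31+907)%997=66 [pair 0] h(256,977)=(256*31+977)%997=937 [pair 1] h(987,987)=(987*31+987)%997=677 [pair 2] -> [66, 937, 677]
  Sibling for proof at L1: 907
L3: h(66,937)=(66*31+937)%997=989 [pair 0] h(677,677)=(677*31+677)%997=727 [pair 1] -> [989, 727]
  Sibling for proof at L2: 937
L4: h(989,727)=(989*31+727)%997=479 [pair 0] -> [479]
  Sibling for proof at L3: 727
Root: 479
Proof path (sibling hashes from leaf to root): [5, 907, 937, 727]

Answer: 5 907 937 727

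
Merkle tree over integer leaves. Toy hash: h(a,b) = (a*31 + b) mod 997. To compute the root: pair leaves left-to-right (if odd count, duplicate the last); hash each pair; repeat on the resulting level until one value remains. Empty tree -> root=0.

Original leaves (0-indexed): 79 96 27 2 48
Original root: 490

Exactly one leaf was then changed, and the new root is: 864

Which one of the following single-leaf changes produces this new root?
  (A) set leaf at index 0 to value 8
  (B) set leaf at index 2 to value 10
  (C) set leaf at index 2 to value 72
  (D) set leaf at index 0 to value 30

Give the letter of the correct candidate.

Original leaves: [79, 96, 27, 2, 48]
Target new root: 864
Try each candidate change and compute the resulting root:
Candidate A: set leaf[0] = 8 -> leaves = [8, 96, 27, 2, 48]
  L0: [8, 96, 27, 2, 48]
  L1: h(8,96)=(8*31+96)%997=344 h(27,2)=(27*31+2)%997=839 h(48,48)=(48*31+48)%997=539 -> [344, 839, 539]
  L2: h(344,839)=(344*31+839)%997=536 h(539,539)=(539*31+539)%997=299 -> [536, 299]
  L3: h(536,299)=(536*31+299)%997=963 -> [963]
  root = 963 != target 864
Candidate B: set leaf[2] = 10 -> leaves = [79, 96, 10, 2, 48]
  L0: [79, 96, 10, 2, 48]
  L1: h(79,96)=(79*31+96)%997=551 h(10,2)=(10*31+2)%997=312 h(48,48)=(48*31+48)%997=539 -> [551, 312, 539]
  L2: h(551,312)=(551*31+312)%997=444 h(539,539)=(539*31+539)%997=299 -> [444, 299]
  L3: h(444,299)=(444*31+299)%997=105 -> [105]
  root = 105 != target 864
Candidate C: set leaf[2] = 72 -> leaves = [79, 96, 72, 2, 48]
  L0: [79, 96, 72, 2, 48]
  L1: h(79,96)=(79*31+96)%997=551 h(72,2)=(72*31+2)%997=240 h(48,48)=(48*31+48)%997=539 -> [551, 240, 539]
  L2: h(551,240)=(551*31+240)%997=372 h(539,539)=(539*31+539)%997=299 -> [372, 299]
  L3: h(372,299)=(372*31+299)%997=864 -> [864]
  root = 864 == target 864  ** MATCH **
Candidate D: set leaf[0] = 30 -> leaves = [30, 96, 27, 2, 48]
  L0: [30, 96, 27, 2, 48]
  L1: h(30,96)=(30*31+96)%997=29 h(27,2)=(27*31+2)%997=839 h(48,48)=(48*31+48)%997=539 -> [29, 839, 539]
  L2: h(29,839)=(29*31+839)%997=741 h(539,539)=(539*31+539)%997=299 -> [741, 299]
  L3: h(741,299)=(741*31+299)%997=339 -> [339]
  root = 339 != target 864
Candidate C produces the target root.

Answer: C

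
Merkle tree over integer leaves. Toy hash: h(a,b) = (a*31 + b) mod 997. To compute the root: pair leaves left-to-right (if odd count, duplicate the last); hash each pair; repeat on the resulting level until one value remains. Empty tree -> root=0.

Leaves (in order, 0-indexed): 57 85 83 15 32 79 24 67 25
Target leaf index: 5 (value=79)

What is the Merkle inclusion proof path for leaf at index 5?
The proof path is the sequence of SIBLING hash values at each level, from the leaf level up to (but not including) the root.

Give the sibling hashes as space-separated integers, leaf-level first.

Answer: 32 811 180 663

Derivation:
L0 (leaves): [57, 85, 83, 15, 32, 79, 24, 67, 25], target index=5
L1: h(57,85)=(57*31+85)%997=855 [pair 0] h(83,15)=(83*31+15)%997=594 [pair 1] h(32,79)=(32*31+79)%997=74 [pair 2] h(24,67)=(24*31+67)%997=811 [pair 3] h(25,25)=(25*31+25)%997=800 [pair 4] -> [855, 594, 74, 811, 800]
  Sibling for proof at L0: 32
L2: h(855,594)=(855*31+594)%997=180 [pair 0] h(74,811)=(74*31+811)%997=114 [pair 1] h(800,800)=(800*31+800)%997=675 [pair 2] -> [180, 114, 675]
  Sibling for proof at L1: 811
L3: h(180,114)=(180*31+114)%997=709 [pair 0] h(675,675)=(675*31+675)%997=663 [pair 1] -> [709, 663]
  Sibling for proof at L2: 180
L4: h(709,663)=(709*31+663)%997=708 [pair 0] -> [708]
  Sibling for proof at L3: 663
Root: 708
Proof path (sibling hashes from leaf to root): [32, 811, 180, 663]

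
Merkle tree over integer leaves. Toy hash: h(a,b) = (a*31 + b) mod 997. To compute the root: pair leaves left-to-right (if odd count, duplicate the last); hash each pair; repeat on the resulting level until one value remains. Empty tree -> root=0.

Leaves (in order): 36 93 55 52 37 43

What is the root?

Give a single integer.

L0: [36, 93, 55, 52, 37, 43]
L1: h(36,93)=(36*31+93)%997=212 h(55,52)=(55*31+52)%997=760 h(37,43)=(37*31+43)%997=193 -> [212, 760, 193]
L2: h(212,760)=(212*31+760)%997=353 h(193,193)=(193*31+193)%997=194 -> [353, 194]
L3: h(353,194)=(353*31+194)%997=170 -> [170]

Answer: 170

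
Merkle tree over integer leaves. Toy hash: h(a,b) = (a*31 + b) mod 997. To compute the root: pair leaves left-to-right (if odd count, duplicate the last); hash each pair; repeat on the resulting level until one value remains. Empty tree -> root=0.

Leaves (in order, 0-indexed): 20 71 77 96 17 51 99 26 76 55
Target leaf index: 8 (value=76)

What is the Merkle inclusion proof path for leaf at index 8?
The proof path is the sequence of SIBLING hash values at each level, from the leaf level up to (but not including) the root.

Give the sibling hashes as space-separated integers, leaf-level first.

Answer: 55 417 383 329

Derivation:
L0 (leaves): [20, 71, 77, 96, 17, 51, 99, 26, 76, 55], target index=8
L1: h(20,71)=(20*31+71)%997=691 [pair 0] h(77,96)=(77*31+96)%997=489 [pair 1] h(17,51)=(17*31+51)%997=578 [pair 2] h(99,26)=(99*31+26)%997=104 [pair 3] h(76,55)=(76*31+55)%997=417 [pair 4] -> [691, 489, 578, 104, 417]
  Sibling for proof at L0: 55
L2: h(691,489)=(691*31+489)%997=973 [pair 0] h(578,104)=(578*31+104)%997=76 [pair 1] h(417,417)=(417*31+417)%997=383 [pair 2] -> [973, 76, 383]
  Sibling for proof at L1: 417
L3: h(973,76)=(973*31+76)%997=329 [pair 0] h(383,383)=(383*31+383)%997=292 [pair 1] -> [329, 292]
  Sibling for proof at L2: 383
L4: h(329,292)=(329*31+292)%997=521 [pair 0] -> [521]
  Sibling for proof at L3: 329
Root: 521
Proof path (sibling hashes from leaf to root): [55, 417, 383, 329]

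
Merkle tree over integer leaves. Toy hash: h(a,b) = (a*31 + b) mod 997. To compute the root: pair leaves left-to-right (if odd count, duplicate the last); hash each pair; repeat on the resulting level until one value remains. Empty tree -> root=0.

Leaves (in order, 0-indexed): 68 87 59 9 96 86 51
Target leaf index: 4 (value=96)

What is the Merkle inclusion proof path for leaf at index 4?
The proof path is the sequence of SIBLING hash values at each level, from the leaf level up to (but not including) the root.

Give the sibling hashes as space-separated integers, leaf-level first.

L0 (leaves): [68, 87, 59, 9, 96, 86, 51], target index=4
L1: h(68,87)=(68*31+87)%997=201 [pair 0] h(59,9)=(59*31+9)%997=841 [pair 1] h(96,86)=(96*31+86)%997=71 [pair 2] h(51,51)=(51*31+51)%997=635 [pair 3] -> [201, 841, 71, 635]
  Sibling for proof at L0: 86
L2: h(201,841)=(201*31+841)%997=93 [pair 0] h(71,635)=(71*31+635)%997=842 [pair 1] -> [93, 842]
  Sibling for proof at L1: 635
L3: h(93,842)=(93*31+842)%997=734 [pair 0] -> [734]
  Sibling for proof at L2: 93
Root: 734
Proof path (sibling hashes from leaf to root): [86, 635, 93]

Answer: 86 635 93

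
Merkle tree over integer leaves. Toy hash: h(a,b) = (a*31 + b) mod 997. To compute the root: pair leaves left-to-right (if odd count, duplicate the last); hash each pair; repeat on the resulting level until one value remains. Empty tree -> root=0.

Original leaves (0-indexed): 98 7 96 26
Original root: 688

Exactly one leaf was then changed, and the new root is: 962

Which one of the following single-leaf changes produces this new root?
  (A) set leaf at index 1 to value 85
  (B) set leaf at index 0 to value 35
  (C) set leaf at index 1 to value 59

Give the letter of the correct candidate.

Original leaves: [98, 7, 96, 26]
Target new root: 962
Try each candidate change and compute the resulting root:
Candidate A: set leaf[1] = 85 -> leaves = [98, 85, 96, 26]
  L0: [98, 85, 96, 26]
  L1: h(98,85)=(98*31+85)%997=132 h(96,26)=(96*31+26)%997=11 -> [132, 11]
  L2: h(132,11)=(132*31+11)%997=115 -> [115]
  root = 115 != target 962
Candidate B: set leaf[0] = 35 -> leaves = [35, 7, 96, 26]
  L0: [35, 7, 96, 26]
  L1: h(35,7)=(35*31+7)%997=95 h(96,26)=(96*31+26)%997=11 -> [95, 11]
  L2: h(95,11)=(95*31+11)%997=962 -> [962]
  root = 962 == target 962  ** MATCH **
Candidate C: set leaf[1] = 59 -> leaves = [98, 59, 96, 26]
  L0: [98, 59, 96, 26]
  L1: h(98,59)=(98*31+59)%997=106 h(96,26)=(96*31+26)%997=11 -> [106, 11]
  L2: h(106,11)=(106*31+11)%997=306 -> [306]
  root = 306 != target 962
Candidate B produces the target root.

Answer: B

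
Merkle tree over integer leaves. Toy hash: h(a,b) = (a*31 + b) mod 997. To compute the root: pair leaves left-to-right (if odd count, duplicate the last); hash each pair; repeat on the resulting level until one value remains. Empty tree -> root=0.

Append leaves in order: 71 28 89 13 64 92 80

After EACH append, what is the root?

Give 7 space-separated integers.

After append 71 (leaves=[71]):
  L0: [71]
  root=71
After append 28 (leaves=[71, 28]):
  L0: [71, 28]
  L1: h(71,28)=(71*31+28)%997=235 -> [235]
  root=235
After append 89 (leaves=[71, 28, 89]):
  L0: [71, 28, 89]
  L1: h(71,28)=(71*31+28)%997=235 h(89,89)=(89*31+89)%997=854 -> [235, 854]
  L2: h(235,854)=(235*31+854)%997=163 -> [163]
  root=163
After append 13 (leaves=[71, 28, 89, 13]):
  L0: [71, 28, 89, 13]
  L1: h(71,28)=(71*31+28)%997=235 h(89,13)=(89*31+13)%997=778 -> [235, 778]
  L2: h(235,778)=(235*31+778)%997=87 -> [87]
  root=87
After append 64 (leaves=[71, 28, 89, 13, 64]):
  L0: [71, 28, 89, 13, 64]
  L1: h(71,28)=(71*31+28)%997=235 h(89,13)=(89*31+13)%997=778 h(64,64)=(64*31+64)%997=54 -> [235, 778, 54]
  L2: h(235,778)=(235*31+778)%997=87 h(54,54)=(54*31+54)%997=731 -> [87, 731]
  L3: h(87,731)=(87*31+731)%997=437 -> [437]
  root=437
After append 92 (leaves=[71, 28, 89, 13, 64, 92]):
  L0: [71, 28, 89, 13, 64, 92]
  L1: h(71,28)=(71*31+28)%997=235 h(89,13)=(89*31+13)%997=778 h(64,92)=(64*31+92)%997=82 -> [235, 778, 82]
  L2: h(235,778)=(235*31+778)%997=87 h(82,82)=(82*31+82)%997=630 -> [87, 630]
  L3: h(87,630)=(87*31+630)%997=336 -> [336]
  root=336
After append 80 (leaves=[71, 28, 89, 13, 64, 92, 80]):
  L0: [71, 28, 89, 13, 64, 92, 80]
  L1: h(71,28)=(71*31+28)%997=235 h(89,13)=(89*31+13)%997=778 h(64,92)=(64*31+92)%997=82 h(80,80)=(80*31+80)%997=566 -> [235, 778, 82, 566]
  L2: h(235,778)=(235*31+778)%997=87 h(82,566)=(82*31+566)%997=117 -> [87, 117]
  L3: h(87,117)=(87*31+117)%997=820 -> [820]
  root=820

Answer: 71 235 163 87 437 336 820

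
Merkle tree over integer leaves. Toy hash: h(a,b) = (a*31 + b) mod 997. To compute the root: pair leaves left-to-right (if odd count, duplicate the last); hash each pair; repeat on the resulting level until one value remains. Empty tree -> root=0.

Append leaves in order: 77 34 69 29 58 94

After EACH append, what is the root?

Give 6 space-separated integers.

After append 77 (leaves=[77]):
  L0: [77]
  root=77
After append 34 (leaves=[77, 34]):
  L0: [77, 34]
  L1: h(77,34)=(77*31+34)%997=427 -> [427]
  root=427
After append 69 (leaves=[77, 34, 69]):
  L0: [77, 34, 69]
  L1: h(77,34)=(77*31+34)%997=427 h(69,69)=(69*31+69)%997=214 -> [427, 214]
  L2: h(427,214)=(427*31+214)%997=490 -> [490]
  root=490
After append 29 (leaves=[77, 34, 69, 29]):
  L0: [77, 34, 69, 29]
  L1: h(77,34)=(77*31+34)%997=427 h(69,29)=(69*31+29)%997=174 -> [427, 174]
  L2: h(427,174)=(427*31+174)%997=450 -> [450]
  root=450
After append 58 (leaves=[77, 34, 69, 29, 58]):
  L0: [77, 34, 69, 29, 58]
  L1: h(77,34)=(77*31+34)%997=427 h(69,29)=(69*31+29)%997=174 h(58,58)=(58*31+58)%997=859 -> [427, 174, 859]
  L2: h(427,174)=(427*31+174)%997=450 h(859,859)=(859*31+859)%997=569 -> [450, 569]
  L3: h(450,569)=(450*31+569)%997=561 -> [561]
  root=561
After append 94 (leaves=[77, 34, 69, 29, 58, 94]):
  L0: [77, 34, 69, 29, 58, 94]
  L1: h(77,34)=(77*31+34)%997=427 h(69,29)=(69*31+29)%997=174 h(58,94)=(58*31+94)%997=895 -> [427, 174, 895]
  L2: h(427,174)=(427*31+174)%997=450 h(895,895)=(895*31+895)%997=724 -> [450, 724]
  L3: h(450,724)=(450*31+724)%997=716 -> [716]
  root=716

Answer: 77 427 490 450 561 716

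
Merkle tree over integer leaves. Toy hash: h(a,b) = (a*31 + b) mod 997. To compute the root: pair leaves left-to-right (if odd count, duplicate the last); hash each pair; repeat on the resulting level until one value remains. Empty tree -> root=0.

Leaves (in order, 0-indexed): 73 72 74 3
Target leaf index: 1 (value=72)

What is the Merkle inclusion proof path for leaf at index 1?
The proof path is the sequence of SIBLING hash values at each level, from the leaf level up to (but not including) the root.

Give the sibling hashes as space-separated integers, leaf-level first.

Answer: 73 303

Derivation:
L0 (leaves): [73, 72, 74, 3], target index=1
L1: h(73,72)=(73*31+72)%997=341 [pair 0] h(74,3)=(74*31+3)%997=303 [pair 1] -> [341, 303]
  Sibling for proof at L0: 73
L2: h(341,303)=(341*31+303)%997=904 [pair 0] -> [904]
  Sibling for proof at L1: 303
Root: 904
Proof path (sibling hashes from leaf to root): [73, 303]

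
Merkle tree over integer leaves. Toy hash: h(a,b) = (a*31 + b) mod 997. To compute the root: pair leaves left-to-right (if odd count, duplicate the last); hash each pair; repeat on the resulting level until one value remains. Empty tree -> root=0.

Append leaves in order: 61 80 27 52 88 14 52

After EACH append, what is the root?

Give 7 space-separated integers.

Answer: 61 974 151 176 853 479 398

Derivation:
After append 61 (leaves=[61]):
  L0: [61]
  root=61
After append 80 (leaves=[61, 80]):
  L0: [61, 80]
  L1: h(61,80)=(61*31+80)%997=974 -> [974]
  root=974
After append 27 (leaves=[61, 80, 27]):
  L0: [61, 80, 27]
  L1: h(61,80)=(61*31+80)%997=974 h(27,27)=(27*31+27)%997=864 -> [974, 864]
  L2: h(974,864)=(974*31+864)%997=151 -> [151]
  root=151
After append 52 (leaves=[61, 80, 27, 52]):
  L0: [61, 80, 27, 52]
  L1: h(61,80)=(61*31+80)%997=974 h(27,52)=(27*31+52)%997=889 -> [974, 889]
  L2: h(974,889)=(974*31+889)%997=176 -> [176]
  root=176
After append 88 (leaves=[61, 80, 27, 52, 88]):
  L0: [61, 80, 27, 52, 88]
  L1: h(61,80)=(61*31+80)%997=974 h(27,52)=(27*31+52)%997=889 h(88,88)=(88*31+88)%997=822 -> [974, 889, 822]
  L2: h(974,889)=(974*31+889)%997=176 h(822,822)=(822*31+822)%997=382 -> [176, 382]
  L3: h(176,382)=(176*31+382)%997=853 -> [853]
  root=853
After append 14 (leaves=[61, 80, 27, 52, 88, 14]):
  L0: [61, 80, 27, 52, 88, 14]
  L1: h(61,80)=(61*31+80)%997=974 h(27,52)=(27*31+52)%997=889 h(88,14)=(88*31+14)%997=748 -> [974, 889, 748]
  L2: h(974,889)=(974*31+889)%997=176 h(748,748)=(748*31+748)%997=8 -> [176, 8]
  L3: h(176,8)=(176*31+8)%997=479 -> [479]
  root=479
After append 52 (leaves=[61, 80, 27, 52, 88, 14, 52]):
  L0: [61, 80, 27, 52, 88, 14, 52]
  L1: h(61,80)=(61*31+80)%997=974 h(27,52)=(27*31+52)%997=889 h(88,14)=(88*31+14)%997=748 h(52,52)=(52*31+52)%997=667 -> [974, 889, 748, 667]
  L2: h(974,889)=(974*31+889)%997=176 h(748,667)=(748*31+667)%997=924 -> [176, 924]
  L3: h(176,924)=(176*31+924)%997=398 -> [398]
  root=398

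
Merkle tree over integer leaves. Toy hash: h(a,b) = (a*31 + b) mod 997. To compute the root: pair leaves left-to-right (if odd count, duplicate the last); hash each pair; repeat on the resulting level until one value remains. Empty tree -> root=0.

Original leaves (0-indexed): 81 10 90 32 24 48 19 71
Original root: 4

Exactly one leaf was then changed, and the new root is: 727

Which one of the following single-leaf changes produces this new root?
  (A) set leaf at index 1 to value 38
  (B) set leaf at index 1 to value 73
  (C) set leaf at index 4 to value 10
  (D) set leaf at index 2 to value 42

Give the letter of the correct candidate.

Answer: B

Derivation:
Original leaves: [81, 10, 90, 32, 24, 48, 19, 71]
Target new root: 727
Try each candidate change and compute the resulting root:
Candidate A: set leaf[1] = 38 -> leaves = [81, 38, 90, 32, 24, 48, 19, 71]
  L0: [81, 38, 90, 32, 24, 48, 19, 71]
  L1: h(81,38)=(81*31+38)%997=555 h(90,32)=(90*31+32)%997=828 h(24,48)=(24*31+48)%997=792 h(19,71)=(19*31+71)%997=660 -> [555, 828, 792, 660]
  L2: h(555,828)=(555*31+828)%997=87 h(792,660)=(792*31+660)%997=287 -> [87, 287]
  L3: h(87,287)=(87*31+287)%997=990 -> [990]
  root = 990 != target 727
Candidate B: set leaf[1] = 73 -> leaves = [81, 73, 90, 32, 24, 48, 19, 71]
  L0: [81, 73, 90, 32, 24, 48, 19, 71]
  L1: h(81,73)=(81*31+73)%997=590 h(90,32)=(90*31+32)%997=828 h(24,48)=(24*31+48)%997=792 h(19,71)=(19*31+71)%997=660 -> [590, 828, 792, 660]
  L2: h(590,828)=(590*31+828)%997=175 h(792,660)=(792*31+660)%997=287 -> [175, 287]
  L3: h(175,287)=(175*31+287)%997=727 -> [727]
  root = 727 == target 727  ** MATCH **
Candidate C: set leaf[4] = 10 -> leaves = [81, 10, 90, 32, 10, 48, 19, 71]
  L0: [81, 10, 90, 32, 10, 48, 19, 71]
  L1: h(81,10)=(81*31+10)%997=527 h(90,32)=(90*31+32)%997=828 h(10,48)=(10*31+48)%997=358 h(19,71)=(19*31+71)%997=660 -> [527, 828, 358, 660]
  L2: h(527,828)=(527*31+828)%997=216 h(358,660)=(358*31+660)%997=791 -> [216, 791]
  L3: h(216,791)=(216*31+791)%997=508 -> [508]
  root = 508 != target 727
Candidate D: set leaf[2] = 42 -> leaves = [81, 10, 42, 32, 24, 48, 19, 71]
  L0: [81, 10, 42, 32, 24, 48, 19, 71]
  L1: h(81,10)=(81*31+10)%997=527 h(42,32)=(42*31+32)%997=337 h(24,48)=(24*31+48)%997=792 h(19,71)=(19*31+71)%997=660 -> [527, 337, 792, 660]
  L2: h(527,337)=(527*31+337)%997=722 h(792,660)=(792*31+660)%997=287 -> [722, 287]
  L3: h(722,287)=(722*31+287)%997=735 -> [735]
  root = 735 != target 727
Candidate B produces the target root.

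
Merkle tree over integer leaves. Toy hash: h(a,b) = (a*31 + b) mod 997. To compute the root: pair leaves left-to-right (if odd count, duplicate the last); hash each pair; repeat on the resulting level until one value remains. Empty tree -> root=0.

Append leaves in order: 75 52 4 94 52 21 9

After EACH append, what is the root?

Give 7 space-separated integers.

Answer: 75 383 37 127 356 361 13

Derivation:
After append 75 (leaves=[75]):
  L0: [75]
  root=75
After append 52 (leaves=[75, 52]):
  L0: [75, 52]
  L1: h(75,52)=(75*31+52)%997=383 -> [383]
  root=383
After append 4 (leaves=[75, 52, 4]):
  L0: [75, 52, 4]
  L1: h(75,52)=(75*31+52)%997=383 h(4,4)=(4*31+4)%997=128 -> [383, 128]
  L2: h(383,128)=(383*31+128)%997=37 -> [37]
  root=37
After append 94 (leaves=[75, 52, 4, 94]):
  L0: [75, 52, 4, 94]
  L1: h(75,52)=(75*31+52)%997=383 h(4,94)=(4*31+94)%997=218 -> [383, 218]
  L2: h(383,218)=(383*31+218)%997=127 -> [127]
  root=127
After append 52 (leaves=[75, 52, 4, 94, 52]):
  L0: [75, 52, 4, 94, 52]
  L1: h(75,52)=(75*31+52)%997=383 h(4,94)=(4*31+94)%997=218 h(52,52)=(52*31+52)%997=667 -> [383, 218, 667]
  L2: h(383,218)=(383*31+218)%997=127 h(667,667)=(667*31+667)%997=407 -> [127, 407]
  L3: h(127,407)=(127*31+407)%997=356 -> [356]
  root=356
After append 21 (leaves=[75, 52, 4, 94, 52, 21]):
  L0: [75, 52, 4, 94, 52, 21]
  L1: h(75,52)=(75*31+52)%997=383 h(4,94)=(4*31+94)%997=218 h(52,21)=(52*31+21)%997=636 -> [383, 218, 636]
  L2: h(383,218)=(383*31+218)%997=127 h(636,636)=(636*31+636)%997=412 -> [127, 412]
  L3: h(127,412)=(127*31+412)%997=361 -> [361]
  root=361
After append 9 (leaves=[75, 52, 4, 94, 52, 21, 9]):
  L0: [75, 52, 4, 94, 52, 21, 9]
  L1: h(75,52)=(75*31+52)%997=383 h(4,94)=(4*31+94)%997=218 h(52,21)=(52*31+21)%997=636 h(9,9)=(9*31+9)%997=288 -> [383, 218, 636, 288]
  L2: h(383,218)=(383*31+218)%997=127 h(636,288)=(636*31+288)%997=64 -> [127, 64]
  L3: h(127,64)=(127*31+64)%997=13 -> [13]
  root=13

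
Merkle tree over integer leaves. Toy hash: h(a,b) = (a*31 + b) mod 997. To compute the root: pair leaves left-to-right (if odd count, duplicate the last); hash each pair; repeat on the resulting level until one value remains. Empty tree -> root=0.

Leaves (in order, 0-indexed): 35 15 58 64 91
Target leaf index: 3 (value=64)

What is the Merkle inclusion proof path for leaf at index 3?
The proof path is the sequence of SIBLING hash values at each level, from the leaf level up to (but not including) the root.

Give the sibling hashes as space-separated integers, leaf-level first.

Answer: 58 103 463

Derivation:
L0 (leaves): [35, 15, 58, 64, 91], target index=3
L1: h(35,15)=(35*31+15)%997=103 [pair 0] h(58,64)=(58*31+64)%997=865 [pair 1] h(91,91)=(91*31+91)%997=918 [pair 2] -> [103, 865, 918]
  Sibling for proof at L0: 58
L2: h(103,865)=(103*31+865)%997=70 [pair 0] h(918,918)=(918*31+918)%997=463 [pair 1] -> [70, 463]
  Sibling for proof at L1: 103
L3: h(70,463)=(70*31+463)%997=639 [pair 0] -> [639]
  Sibling for proof at L2: 463
Root: 639
Proof path (sibling hashes from leaf to root): [58, 103, 463]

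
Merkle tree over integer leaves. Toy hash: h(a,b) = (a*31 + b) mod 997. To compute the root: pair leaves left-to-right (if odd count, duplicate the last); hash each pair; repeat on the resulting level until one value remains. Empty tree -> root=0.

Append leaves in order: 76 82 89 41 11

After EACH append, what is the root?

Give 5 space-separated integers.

Answer: 76 444 660 612 326

Derivation:
After append 76 (leaves=[76]):
  L0: [76]
  root=76
After append 82 (leaves=[76, 82]):
  L0: [76, 82]
  L1: h(76,82)=(76*31+82)%997=444 -> [444]
  root=444
After append 89 (leaves=[76, 82, 89]):
  L0: [76, 82, 89]
  L1: h(76,82)=(76*31+82)%997=444 h(89,89)=(89*31+89)%997=854 -> [444, 854]
  L2: h(444,854)=(444*31+854)%997=660 -> [660]
  root=660
After append 41 (leaves=[76, 82, 89, 41]):
  L0: [76, 82, 89, 41]
  L1: h(76,82)=(76*31+82)%997=444 h(89,41)=(89*31+41)%997=806 -> [444, 806]
  L2: h(444,806)=(444*31+806)%997=612 -> [612]
  root=612
After append 11 (leaves=[76, 82, 89, 41, 11]):
  L0: [76, 82, 89, 41, 11]
  L1: h(76,82)=(76*31+82)%997=444 h(89,41)=(89*31+41)%997=806 h(11,11)=(11*31+11)%997=352 -> [444, 806, 352]
  L2: h(444,806)=(444*31+806)%997=612 h(352,352)=(352*31+352)%997=297 -> [612, 297]
  L3: h(612,297)=(612*31+297)%997=326 -> [326]
  root=326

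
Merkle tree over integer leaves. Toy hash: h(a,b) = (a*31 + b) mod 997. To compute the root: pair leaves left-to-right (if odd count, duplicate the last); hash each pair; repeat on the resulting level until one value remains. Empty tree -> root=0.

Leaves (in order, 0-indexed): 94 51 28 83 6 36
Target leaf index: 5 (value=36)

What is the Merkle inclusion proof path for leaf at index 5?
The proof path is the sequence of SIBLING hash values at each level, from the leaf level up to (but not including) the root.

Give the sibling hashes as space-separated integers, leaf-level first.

Answer: 6 222 145

Derivation:
L0 (leaves): [94, 51, 28, 83, 6, 36], target index=5
L1: h(94,51)=(94*31+51)%997=971 [pair 0] h(28,83)=(28*31+83)%997=951 [pair 1] h(6,36)=(6*31+36)%997=222 [pair 2] -> [971, 951, 222]
  Sibling for proof at L0: 6
L2: h(971,951)=(971*31+951)%997=145 [pair 0] h(222,222)=(222*31+222)%997=125 [pair 1] -> [145, 125]
  Sibling for proof at L1: 222
L3: h(145,125)=(145*31+125)%997=632 [pair 0] -> [632]
  Sibling for proof at L2: 145
Root: 632
Proof path (sibling hashes from leaf to root): [6, 222, 145]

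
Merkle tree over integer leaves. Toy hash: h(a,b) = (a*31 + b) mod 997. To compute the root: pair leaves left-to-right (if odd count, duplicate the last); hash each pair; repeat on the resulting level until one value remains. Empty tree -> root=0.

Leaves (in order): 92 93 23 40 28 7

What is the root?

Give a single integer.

Answer: 158

Derivation:
L0: [92, 93, 23, 40, 28, 7]
L1: h(92,93)=(92*31+93)%997=951 h(23,40)=(23*31+40)%997=753 h(28,7)=(28*31+7)%997=875 -> [951, 753, 875]
L2: h(951,753)=(951*31+753)%997=324 h(875,875)=(875*31+875)%997=84 -> [324, 84]
L3: h(324,84)=(324*31+84)%997=158 -> [158]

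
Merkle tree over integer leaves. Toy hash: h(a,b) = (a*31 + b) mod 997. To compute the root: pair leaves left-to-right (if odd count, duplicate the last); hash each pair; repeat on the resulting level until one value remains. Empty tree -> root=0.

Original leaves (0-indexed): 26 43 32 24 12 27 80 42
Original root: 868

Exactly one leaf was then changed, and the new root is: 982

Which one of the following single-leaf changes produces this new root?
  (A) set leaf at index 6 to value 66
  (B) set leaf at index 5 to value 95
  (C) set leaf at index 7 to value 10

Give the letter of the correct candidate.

Answer: B

Derivation:
Original leaves: [26, 43, 32, 24, 12, 27, 80, 42]
Target new root: 982
Try each candidate change and compute the resulting root:
Candidate A: set leaf[6] = 66 -> leaves = [26, 43, 32, 24, 12, 27, 66, 42]
  L0: [26, 43, 32, 24, 12, 27, 66, 42]
  L1: h(26,43)=(26*31+43)%997=849 h(32,24)=(32*31+24)%997=19 h(12,27)=(12*31+27)%997=399 h(66,42)=(66*31+42)%997=94 -> [849, 19, 399, 94]
  L2: h(849,19)=(849*31+19)%997=416 h(399,94)=(399*31+94)%997=499 -> [416, 499]
  L3: h(416,499)=(416*31+499)%997=434 -> [434]
  root = 434 != target 982
Candidate B: set leaf[5] = 95 -> leaves = [26, 43, 32, 24, 12, 95, 80, 42]
  L0: [26, 43, 32, 24, 12, 95, 80, 42]
  L1: h(26,43)=(26*31+43)%997=849 h(32,24)=(32*31+24)%997=19 h(12,95)=(12*31+95)%997=467 h(80,42)=(80*31+42)%997=528 -> [849, 19, 467, 528]
  L2: h(849,19)=(849*31+19)%997=416 h(467,528)=(467*31+528)%997=50 -> [416, 50]
  L3: h(416,50)=(416*31+50)%997=982 -> [982]
  root = 982 == target 982  ** MATCH **
Candidate C: set leaf[7] = 10 -> leaves = [26, 43, 32, 24, 12, 27, 80, 10]
  L0: [26, 43, 32, 24, 12, 27, 80, 10]
  L1: h(26,43)=(26*31+43)%997=849 h(32,24)=(32*31+24)%997=19 h(12,27)=(12*31+27)%997=399 h(80,10)=(80*31+10)%997=496 -> [849, 19, 399, 496]
  L2: h(849,19)=(849*31+19)%997=416 h(399,496)=(399*31+496)%997=901 -> [416, 901]
  L3: h(416,901)=(416*31+901)%997=836 -> [836]
  root = 836 != target 982
Candidate B produces the target root.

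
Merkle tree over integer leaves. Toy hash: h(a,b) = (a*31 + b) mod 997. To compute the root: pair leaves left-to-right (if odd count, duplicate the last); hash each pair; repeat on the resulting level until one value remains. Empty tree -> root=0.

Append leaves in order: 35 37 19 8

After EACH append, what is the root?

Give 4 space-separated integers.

After append 35 (leaves=[35]):
  L0: [35]
  root=35
After append 37 (leaves=[35, 37]):
  L0: [35, 37]
  L1: h(35,37)=(35*31+37)%997=125 -> [125]
  root=125
After append 19 (leaves=[35, 37, 19]):
  L0: [35, 37, 19]
  L1: h(35,37)=(35*31+37)%997=125 h(19,19)=(19*31+19)%997=608 -> [125, 608]
  L2: h(125,608)=(125*31+608)%997=495 -> [495]
  root=495
After append 8 (leaves=[35, 37, 19, 8]):
  L0: [35, 37, 19, 8]
  L1: h(35,37)=(35*31+37)%997=125 h(19,8)=(19*31+8)%997=597 -> [125, 597]
  L2: h(125,597)=(125*31+597)%997=484 -> [484]
  root=484

Answer: 35 125 495 484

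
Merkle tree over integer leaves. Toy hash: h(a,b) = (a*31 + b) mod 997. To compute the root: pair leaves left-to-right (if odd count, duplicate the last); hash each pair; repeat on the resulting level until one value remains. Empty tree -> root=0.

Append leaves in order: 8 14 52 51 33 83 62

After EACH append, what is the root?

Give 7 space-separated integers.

Answer: 8 262 813 812 141 744 625

Derivation:
After append 8 (leaves=[8]):
  L0: [8]
  root=8
After append 14 (leaves=[8, 14]):
  L0: [8, 14]
  L1: h(8,14)=(8*31+14)%997=262 -> [262]
  root=262
After append 52 (leaves=[8, 14, 52]):
  L0: [8, 14, 52]
  L1: h(8,14)=(8*31+14)%997=262 h(52,52)=(52*31+52)%997=667 -> [262, 667]
  L2: h(262,667)=(262*31+667)%997=813 -> [813]
  root=813
After append 51 (leaves=[8, 14, 52, 51]):
  L0: [8, 14, 52, 51]
  L1: h(8,14)=(8*31+14)%997=262 h(52,51)=(52*31+51)%997=666 -> [262, 666]
  L2: h(262,666)=(262*31+666)%997=812 -> [812]
  root=812
After append 33 (leaves=[8, 14, 52, 51, 33]):
  L0: [8, 14, 52, 51, 33]
  L1: h(8,14)=(8*31+14)%997=262 h(52,51)=(52*31+51)%997=666 h(33,33)=(33*31+33)%997=59 -> [262, 666, 59]
  L2: h(262,666)=(262*31+666)%997=812 h(59,59)=(59*31+59)%997=891 -> [812, 891]
  L3: h(812,891)=(812*31+891)%997=141 -> [141]
  root=141
After append 83 (leaves=[8, 14, 52, 51, 33, 83]):
  L0: [8, 14, 52, 51, 33, 83]
  L1: h(8,14)=(8*31+14)%997=262 h(52,51)=(52*31+51)%997=666 h(33,83)=(33*31+83)%997=109 -> [262, 666, 109]
  L2: h(262,666)=(262*31+666)%997=812 h(109,109)=(109*31+109)%997=497 -> [812, 497]
  L3: h(812,497)=(812*31+497)%997=744 -> [744]
  root=744
After append 62 (leaves=[8, 14, 52, 51, 33, 83, 62]):
  L0: [8, 14, 52, 51, 33, 83, 62]
  L1: h(8,14)=(8*31+14)%997=262 h(52,51)=(52*31+51)%997=666 h(33,83)=(33*31+83)%997=109 h(62,62)=(62*31+62)%997=987 -> [262, 666, 109, 987]
  L2: h(262,666)=(262*31+666)%997=812 h(109,987)=(109*31+987)%997=378 -> [812, 378]
  L3: h(812,378)=(812*31+378)%997=625 -> [625]
  root=625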